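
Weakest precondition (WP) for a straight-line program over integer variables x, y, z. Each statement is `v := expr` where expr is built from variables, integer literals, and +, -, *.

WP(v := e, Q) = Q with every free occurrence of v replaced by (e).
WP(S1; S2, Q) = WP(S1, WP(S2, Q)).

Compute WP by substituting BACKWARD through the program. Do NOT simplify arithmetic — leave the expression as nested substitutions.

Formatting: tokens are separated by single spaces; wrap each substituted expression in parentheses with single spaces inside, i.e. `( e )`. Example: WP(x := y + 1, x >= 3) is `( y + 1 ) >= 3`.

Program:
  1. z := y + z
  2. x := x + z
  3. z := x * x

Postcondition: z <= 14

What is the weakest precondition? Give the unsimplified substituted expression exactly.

Answer: ( ( x + ( y + z ) ) * ( x + ( y + z ) ) ) <= 14

Derivation:
post: z <= 14
stmt 3: z := x * x  -- replace 1 occurrence(s) of z with (x * x)
  => ( x * x ) <= 14
stmt 2: x := x + z  -- replace 2 occurrence(s) of x with (x + z)
  => ( ( x + z ) * ( x + z ) ) <= 14
stmt 1: z := y + z  -- replace 2 occurrence(s) of z with (y + z)
  => ( ( x + ( y + z ) ) * ( x + ( y + z ) ) ) <= 14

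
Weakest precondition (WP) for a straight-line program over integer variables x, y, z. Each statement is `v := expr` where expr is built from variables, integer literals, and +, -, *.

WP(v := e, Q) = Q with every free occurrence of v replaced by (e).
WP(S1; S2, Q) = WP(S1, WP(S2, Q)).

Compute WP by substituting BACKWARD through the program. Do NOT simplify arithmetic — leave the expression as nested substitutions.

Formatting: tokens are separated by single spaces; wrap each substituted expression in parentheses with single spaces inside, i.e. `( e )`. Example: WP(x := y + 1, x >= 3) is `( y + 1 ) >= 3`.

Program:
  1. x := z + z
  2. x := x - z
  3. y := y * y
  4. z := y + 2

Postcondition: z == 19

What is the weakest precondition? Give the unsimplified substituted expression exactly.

Answer: ( ( y * y ) + 2 ) == 19

Derivation:
post: z == 19
stmt 4: z := y + 2  -- replace 1 occurrence(s) of z with (y + 2)
  => ( y + 2 ) == 19
stmt 3: y := y * y  -- replace 1 occurrence(s) of y with (y * y)
  => ( ( y * y ) + 2 ) == 19
stmt 2: x := x - z  -- replace 0 occurrence(s) of x with (x - z)
  => ( ( y * y ) + 2 ) == 19
stmt 1: x := z + z  -- replace 0 occurrence(s) of x with (z + z)
  => ( ( y * y ) + 2 ) == 19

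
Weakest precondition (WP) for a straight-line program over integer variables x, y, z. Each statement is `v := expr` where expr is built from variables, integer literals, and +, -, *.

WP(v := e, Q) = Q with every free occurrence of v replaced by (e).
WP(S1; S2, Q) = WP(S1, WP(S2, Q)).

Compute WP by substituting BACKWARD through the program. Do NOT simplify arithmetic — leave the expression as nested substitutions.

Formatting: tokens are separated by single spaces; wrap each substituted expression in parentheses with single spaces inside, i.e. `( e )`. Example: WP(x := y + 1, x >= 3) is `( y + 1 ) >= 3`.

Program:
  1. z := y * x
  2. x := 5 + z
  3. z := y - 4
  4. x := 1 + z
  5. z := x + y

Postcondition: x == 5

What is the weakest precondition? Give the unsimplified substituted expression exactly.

Answer: ( 1 + ( y - 4 ) ) == 5

Derivation:
post: x == 5
stmt 5: z := x + y  -- replace 0 occurrence(s) of z with (x + y)
  => x == 5
stmt 4: x := 1 + z  -- replace 1 occurrence(s) of x with (1 + z)
  => ( 1 + z ) == 5
stmt 3: z := y - 4  -- replace 1 occurrence(s) of z with (y - 4)
  => ( 1 + ( y - 4 ) ) == 5
stmt 2: x := 5 + z  -- replace 0 occurrence(s) of x with (5 + z)
  => ( 1 + ( y - 4 ) ) == 5
stmt 1: z := y * x  -- replace 0 occurrence(s) of z with (y * x)
  => ( 1 + ( y - 4 ) ) == 5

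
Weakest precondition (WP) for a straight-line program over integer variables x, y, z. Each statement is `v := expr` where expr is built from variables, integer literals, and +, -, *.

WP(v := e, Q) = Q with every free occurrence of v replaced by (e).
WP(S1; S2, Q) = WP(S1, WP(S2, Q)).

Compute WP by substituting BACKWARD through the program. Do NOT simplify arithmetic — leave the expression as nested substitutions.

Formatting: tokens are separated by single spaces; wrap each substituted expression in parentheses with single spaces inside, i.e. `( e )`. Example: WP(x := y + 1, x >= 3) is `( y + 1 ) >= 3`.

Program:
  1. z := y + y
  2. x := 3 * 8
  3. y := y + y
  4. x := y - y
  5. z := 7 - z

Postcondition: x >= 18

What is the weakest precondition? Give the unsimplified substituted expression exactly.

post: x >= 18
stmt 5: z := 7 - z  -- replace 0 occurrence(s) of z with (7 - z)
  => x >= 18
stmt 4: x := y - y  -- replace 1 occurrence(s) of x with (y - y)
  => ( y - y ) >= 18
stmt 3: y := y + y  -- replace 2 occurrence(s) of y with (y + y)
  => ( ( y + y ) - ( y + y ) ) >= 18
stmt 2: x := 3 * 8  -- replace 0 occurrence(s) of x with (3 * 8)
  => ( ( y + y ) - ( y + y ) ) >= 18
stmt 1: z := y + y  -- replace 0 occurrence(s) of z with (y + y)
  => ( ( y + y ) - ( y + y ) ) >= 18

Answer: ( ( y + y ) - ( y + y ) ) >= 18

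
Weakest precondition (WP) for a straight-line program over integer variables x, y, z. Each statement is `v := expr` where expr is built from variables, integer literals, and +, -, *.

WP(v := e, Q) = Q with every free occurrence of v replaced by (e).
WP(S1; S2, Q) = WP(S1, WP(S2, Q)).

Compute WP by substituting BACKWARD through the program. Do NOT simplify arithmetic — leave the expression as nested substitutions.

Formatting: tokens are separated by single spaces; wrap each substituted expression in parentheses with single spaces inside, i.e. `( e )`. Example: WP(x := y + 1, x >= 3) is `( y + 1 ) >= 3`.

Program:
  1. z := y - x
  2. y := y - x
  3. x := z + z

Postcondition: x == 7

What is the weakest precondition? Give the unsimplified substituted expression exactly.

Answer: ( ( y - x ) + ( y - x ) ) == 7

Derivation:
post: x == 7
stmt 3: x := z + z  -- replace 1 occurrence(s) of x with (z + z)
  => ( z + z ) == 7
stmt 2: y := y - x  -- replace 0 occurrence(s) of y with (y - x)
  => ( z + z ) == 7
stmt 1: z := y - x  -- replace 2 occurrence(s) of z with (y - x)
  => ( ( y - x ) + ( y - x ) ) == 7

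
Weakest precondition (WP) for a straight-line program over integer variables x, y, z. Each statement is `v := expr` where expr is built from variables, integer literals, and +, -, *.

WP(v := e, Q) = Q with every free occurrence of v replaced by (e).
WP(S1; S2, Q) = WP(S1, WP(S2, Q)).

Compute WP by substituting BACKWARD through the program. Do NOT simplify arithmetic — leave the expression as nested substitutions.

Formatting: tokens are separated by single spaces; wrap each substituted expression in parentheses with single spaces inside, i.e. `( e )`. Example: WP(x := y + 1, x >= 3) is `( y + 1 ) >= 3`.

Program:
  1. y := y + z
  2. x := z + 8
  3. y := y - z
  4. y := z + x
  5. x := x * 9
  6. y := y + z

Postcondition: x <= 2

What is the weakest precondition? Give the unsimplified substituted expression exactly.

post: x <= 2
stmt 6: y := y + z  -- replace 0 occurrence(s) of y with (y + z)
  => x <= 2
stmt 5: x := x * 9  -- replace 1 occurrence(s) of x with (x * 9)
  => ( x * 9 ) <= 2
stmt 4: y := z + x  -- replace 0 occurrence(s) of y with (z + x)
  => ( x * 9 ) <= 2
stmt 3: y := y - z  -- replace 0 occurrence(s) of y with (y - z)
  => ( x * 9 ) <= 2
stmt 2: x := z + 8  -- replace 1 occurrence(s) of x with (z + 8)
  => ( ( z + 8 ) * 9 ) <= 2
stmt 1: y := y + z  -- replace 0 occurrence(s) of y with (y + z)
  => ( ( z + 8 ) * 9 ) <= 2

Answer: ( ( z + 8 ) * 9 ) <= 2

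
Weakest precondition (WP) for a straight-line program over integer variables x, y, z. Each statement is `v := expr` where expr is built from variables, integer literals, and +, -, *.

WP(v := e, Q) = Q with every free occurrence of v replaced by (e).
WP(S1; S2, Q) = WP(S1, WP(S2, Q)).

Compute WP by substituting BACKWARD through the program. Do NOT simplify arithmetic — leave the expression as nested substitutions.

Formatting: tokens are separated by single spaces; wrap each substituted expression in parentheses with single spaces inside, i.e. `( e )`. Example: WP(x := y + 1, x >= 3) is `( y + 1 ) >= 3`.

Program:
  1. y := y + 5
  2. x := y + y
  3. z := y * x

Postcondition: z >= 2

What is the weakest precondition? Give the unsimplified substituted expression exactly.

post: z >= 2
stmt 3: z := y * x  -- replace 1 occurrence(s) of z with (y * x)
  => ( y * x ) >= 2
stmt 2: x := y + y  -- replace 1 occurrence(s) of x with (y + y)
  => ( y * ( y + y ) ) >= 2
stmt 1: y := y + 5  -- replace 3 occurrence(s) of y with (y + 5)
  => ( ( y + 5 ) * ( ( y + 5 ) + ( y + 5 ) ) ) >= 2

Answer: ( ( y + 5 ) * ( ( y + 5 ) + ( y + 5 ) ) ) >= 2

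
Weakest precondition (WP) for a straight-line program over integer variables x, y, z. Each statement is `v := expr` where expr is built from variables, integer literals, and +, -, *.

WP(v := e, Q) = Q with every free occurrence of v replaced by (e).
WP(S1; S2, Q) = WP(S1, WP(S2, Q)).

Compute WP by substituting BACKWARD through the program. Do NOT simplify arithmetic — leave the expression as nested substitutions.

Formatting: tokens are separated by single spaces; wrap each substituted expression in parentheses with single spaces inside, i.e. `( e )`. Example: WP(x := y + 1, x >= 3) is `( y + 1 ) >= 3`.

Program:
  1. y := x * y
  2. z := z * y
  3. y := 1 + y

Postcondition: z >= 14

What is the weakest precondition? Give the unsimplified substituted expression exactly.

post: z >= 14
stmt 3: y := 1 + y  -- replace 0 occurrence(s) of y with (1 + y)
  => z >= 14
stmt 2: z := z * y  -- replace 1 occurrence(s) of z with (z * y)
  => ( z * y ) >= 14
stmt 1: y := x * y  -- replace 1 occurrence(s) of y with (x * y)
  => ( z * ( x * y ) ) >= 14

Answer: ( z * ( x * y ) ) >= 14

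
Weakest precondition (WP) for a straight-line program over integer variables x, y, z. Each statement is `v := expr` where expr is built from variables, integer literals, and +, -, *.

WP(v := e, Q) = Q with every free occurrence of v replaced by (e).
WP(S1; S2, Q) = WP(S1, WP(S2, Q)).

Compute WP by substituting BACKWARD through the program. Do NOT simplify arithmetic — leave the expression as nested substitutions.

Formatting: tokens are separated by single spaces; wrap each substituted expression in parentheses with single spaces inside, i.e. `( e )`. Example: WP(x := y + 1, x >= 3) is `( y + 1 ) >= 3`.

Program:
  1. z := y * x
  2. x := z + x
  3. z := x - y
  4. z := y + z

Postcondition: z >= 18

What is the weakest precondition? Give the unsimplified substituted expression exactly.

Answer: ( y + ( ( ( y * x ) + x ) - y ) ) >= 18

Derivation:
post: z >= 18
stmt 4: z := y + z  -- replace 1 occurrence(s) of z with (y + z)
  => ( y + z ) >= 18
stmt 3: z := x - y  -- replace 1 occurrence(s) of z with (x - y)
  => ( y + ( x - y ) ) >= 18
stmt 2: x := z + x  -- replace 1 occurrence(s) of x with (z + x)
  => ( y + ( ( z + x ) - y ) ) >= 18
stmt 1: z := y * x  -- replace 1 occurrence(s) of z with (y * x)
  => ( y + ( ( ( y * x ) + x ) - y ) ) >= 18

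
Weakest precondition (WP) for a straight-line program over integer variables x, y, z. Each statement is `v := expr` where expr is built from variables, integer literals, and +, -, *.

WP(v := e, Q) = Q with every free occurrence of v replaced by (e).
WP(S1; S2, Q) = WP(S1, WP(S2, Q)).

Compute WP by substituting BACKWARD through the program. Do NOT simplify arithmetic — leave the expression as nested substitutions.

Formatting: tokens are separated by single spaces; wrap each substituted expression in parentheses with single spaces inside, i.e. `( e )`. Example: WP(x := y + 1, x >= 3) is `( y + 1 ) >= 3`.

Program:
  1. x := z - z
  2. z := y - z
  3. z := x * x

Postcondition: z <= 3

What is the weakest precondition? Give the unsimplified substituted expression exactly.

post: z <= 3
stmt 3: z := x * x  -- replace 1 occurrence(s) of z with (x * x)
  => ( x * x ) <= 3
stmt 2: z := y - z  -- replace 0 occurrence(s) of z with (y - z)
  => ( x * x ) <= 3
stmt 1: x := z - z  -- replace 2 occurrence(s) of x with (z - z)
  => ( ( z - z ) * ( z - z ) ) <= 3

Answer: ( ( z - z ) * ( z - z ) ) <= 3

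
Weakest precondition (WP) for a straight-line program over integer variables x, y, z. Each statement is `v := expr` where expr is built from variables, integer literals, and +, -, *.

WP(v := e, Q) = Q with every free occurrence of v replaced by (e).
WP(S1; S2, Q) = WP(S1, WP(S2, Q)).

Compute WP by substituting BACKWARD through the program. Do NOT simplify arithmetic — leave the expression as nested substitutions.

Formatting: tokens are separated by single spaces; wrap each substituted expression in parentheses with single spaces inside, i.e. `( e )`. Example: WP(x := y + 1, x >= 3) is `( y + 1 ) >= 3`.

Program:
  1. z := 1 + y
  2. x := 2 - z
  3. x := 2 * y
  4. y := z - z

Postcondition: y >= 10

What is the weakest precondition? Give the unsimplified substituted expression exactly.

post: y >= 10
stmt 4: y := z - z  -- replace 1 occurrence(s) of y with (z - z)
  => ( z - z ) >= 10
stmt 3: x := 2 * y  -- replace 0 occurrence(s) of x with (2 * y)
  => ( z - z ) >= 10
stmt 2: x := 2 - z  -- replace 0 occurrence(s) of x with (2 - z)
  => ( z - z ) >= 10
stmt 1: z := 1 + y  -- replace 2 occurrence(s) of z with (1 + y)
  => ( ( 1 + y ) - ( 1 + y ) ) >= 10

Answer: ( ( 1 + y ) - ( 1 + y ) ) >= 10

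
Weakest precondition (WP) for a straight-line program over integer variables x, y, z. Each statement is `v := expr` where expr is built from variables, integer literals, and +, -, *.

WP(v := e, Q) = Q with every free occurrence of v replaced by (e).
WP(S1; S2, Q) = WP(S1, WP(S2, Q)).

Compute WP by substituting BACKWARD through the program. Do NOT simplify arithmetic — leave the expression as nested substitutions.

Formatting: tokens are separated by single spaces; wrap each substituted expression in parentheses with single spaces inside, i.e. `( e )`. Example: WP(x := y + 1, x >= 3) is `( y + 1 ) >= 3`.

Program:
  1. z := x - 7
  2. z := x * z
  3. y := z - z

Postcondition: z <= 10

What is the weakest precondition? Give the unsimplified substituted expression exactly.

post: z <= 10
stmt 3: y := z - z  -- replace 0 occurrence(s) of y with (z - z)
  => z <= 10
stmt 2: z := x * z  -- replace 1 occurrence(s) of z with (x * z)
  => ( x * z ) <= 10
stmt 1: z := x - 7  -- replace 1 occurrence(s) of z with (x - 7)
  => ( x * ( x - 7 ) ) <= 10

Answer: ( x * ( x - 7 ) ) <= 10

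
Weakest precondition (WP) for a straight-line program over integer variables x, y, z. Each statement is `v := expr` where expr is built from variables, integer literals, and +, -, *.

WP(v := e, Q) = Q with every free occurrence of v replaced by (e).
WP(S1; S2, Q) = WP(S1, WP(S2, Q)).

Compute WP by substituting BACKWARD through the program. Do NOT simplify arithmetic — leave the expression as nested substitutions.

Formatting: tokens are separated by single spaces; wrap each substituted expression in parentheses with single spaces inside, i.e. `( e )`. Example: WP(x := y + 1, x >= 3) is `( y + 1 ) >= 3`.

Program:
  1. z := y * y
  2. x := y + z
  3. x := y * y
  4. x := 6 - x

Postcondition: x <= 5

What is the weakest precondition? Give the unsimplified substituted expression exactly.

Answer: ( 6 - ( y * y ) ) <= 5

Derivation:
post: x <= 5
stmt 4: x := 6 - x  -- replace 1 occurrence(s) of x with (6 - x)
  => ( 6 - x ) <= 5
stmt 3: x := y * y  -- replace 1 occurrence(s) of x with (y * y)
  => ( 6 - ( y * y ) ) <= 5
stmt 2: x := y + z  -- replace 0 occurrence(s) of x with (y + z)
  => ( 6 - ( y * y ) ) <= 5
stmt 1: z := y * y  -- replace 0 occurrence(s) of z with (y * y)
  => ( 6 - ( y * y ) ) <= 5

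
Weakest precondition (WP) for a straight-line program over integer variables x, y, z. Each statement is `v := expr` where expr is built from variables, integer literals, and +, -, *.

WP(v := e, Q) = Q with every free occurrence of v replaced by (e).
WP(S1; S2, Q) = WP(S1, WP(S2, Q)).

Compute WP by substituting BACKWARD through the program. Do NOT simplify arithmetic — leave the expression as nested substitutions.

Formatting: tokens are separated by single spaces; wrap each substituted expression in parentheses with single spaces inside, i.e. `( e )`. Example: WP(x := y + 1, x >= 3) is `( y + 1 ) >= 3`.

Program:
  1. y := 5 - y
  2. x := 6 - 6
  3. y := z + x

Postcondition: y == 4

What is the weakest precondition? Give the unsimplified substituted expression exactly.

post: y == 4
stmt 3: y := z + x  -- replace 1 occurrence(s) of y with (z + x)
  => ( z + x ) == 4
stmt 2: x := 6 - 6  -- replace 1 occurrence(s) of x with (6 - 6)
  => ( z + ( 6 - 6 ) ) == 4
stmt 1: y := 5 - y  -- replace 0 occurrence(s) of y with (5 - y)
  => ( z + ( 6 - 6 ) ) == 4

Answer: ( z + ( 6 - 6 ) ) == 4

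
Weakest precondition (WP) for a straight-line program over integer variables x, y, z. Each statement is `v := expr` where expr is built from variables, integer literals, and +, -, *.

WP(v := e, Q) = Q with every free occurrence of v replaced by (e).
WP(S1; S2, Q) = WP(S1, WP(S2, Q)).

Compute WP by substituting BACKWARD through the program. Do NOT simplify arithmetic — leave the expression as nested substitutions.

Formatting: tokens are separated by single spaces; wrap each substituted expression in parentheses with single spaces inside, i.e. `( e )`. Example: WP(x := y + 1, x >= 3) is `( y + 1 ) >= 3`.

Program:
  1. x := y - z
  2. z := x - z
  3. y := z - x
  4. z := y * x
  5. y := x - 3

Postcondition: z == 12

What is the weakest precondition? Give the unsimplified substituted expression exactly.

Answer: ( ( ( ( y - z ) - z ) - ( y - z ) ) * ( y - z ) ) == 12

Derivation:
post: z == 12
stmt 5: y := x - 3  -- replace 0 occurrence(s) of y with (x - 3)
  => z == 12
stmt 4: z := y * x  -- replace 1 occurrence(s) of z with (y * x)
  => ( y * x ) == 12
stmt 3: y := z - x  -- replace 1 occurrence(s) of y with (z - x)
  => ( ( z - x ) * x ) == 12
stmt 2: z := x - z  -- replace 1 occurrence(s) of z with (x - z)
  => ( ( ( x - z ) - x ) * x ) == 12
stmt 1: x := y - z  -- replace 3 occurrence(s) of x with (y - z)
  => ( ( ( ( y - z ) - z ) - ( y - z ) ) * ( y - z ) ) == 12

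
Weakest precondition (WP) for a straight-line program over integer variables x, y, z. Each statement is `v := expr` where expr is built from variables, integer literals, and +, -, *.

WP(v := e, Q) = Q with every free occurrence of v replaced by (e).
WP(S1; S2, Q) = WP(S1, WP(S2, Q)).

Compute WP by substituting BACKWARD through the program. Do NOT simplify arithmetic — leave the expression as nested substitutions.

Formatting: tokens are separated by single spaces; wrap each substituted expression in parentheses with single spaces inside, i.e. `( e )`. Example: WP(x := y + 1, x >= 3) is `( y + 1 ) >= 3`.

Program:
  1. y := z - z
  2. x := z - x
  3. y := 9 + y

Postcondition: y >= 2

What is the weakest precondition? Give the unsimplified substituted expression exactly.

Answer: ( 9 + ( z - z ) ) >= 2

Derivation:
post: y >= 2
stmt 3: y := 9 + y  -- replace 1 occurrence(s) of y with (9 + y)
  => ( 9 + y ) >= 2
stmt 2: x := z - x  -- replace 0 occurrence(s) of x with (z - x)
  => ( 9 + y ) >= 2
stmt 1: y := z - z  -- replace 1 occurrence(s) of y with (z - z)
  => ( 9 + ( z - z ) ) >= 2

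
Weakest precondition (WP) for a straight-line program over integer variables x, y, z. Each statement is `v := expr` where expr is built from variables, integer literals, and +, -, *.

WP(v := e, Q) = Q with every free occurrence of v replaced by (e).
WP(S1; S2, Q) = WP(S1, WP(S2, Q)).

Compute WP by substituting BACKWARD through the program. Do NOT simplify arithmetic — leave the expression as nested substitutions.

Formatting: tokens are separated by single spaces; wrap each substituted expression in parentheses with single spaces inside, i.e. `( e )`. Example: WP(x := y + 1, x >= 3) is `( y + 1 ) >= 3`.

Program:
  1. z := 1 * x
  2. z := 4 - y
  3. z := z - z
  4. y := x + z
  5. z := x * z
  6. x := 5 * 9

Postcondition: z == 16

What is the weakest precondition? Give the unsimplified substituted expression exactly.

post: z == 16
stmt 6: x := 5 * 9  -- replace 0 occurrence(s) of x with (5 * 9)
  => z == 16
stmt 5: z := x * z  -- replace 1 occurrence(s) of z with (x * z)
  => ( x * z ) == 16
stmt 4: y := x + z  -- replace 0 occurrence(s) of y with (x + z)
  => ( x * z ) == 16
stmt 3: z := z - z  -- replace 1 occurrence(s) of z with (z - z)
  => ( x * ( z - z ) ) == 16
stmt 2: z := 4 - y  -- replace 2 occurrence(s) of z with (4 - y)
  => ( x * ( ( 4 - y ) - ( 4 - y ) ) ) == 16
stmt 1: z := 1 * x  -- replace 0 occurrence(s) of z with (1 * x)
  => ( x * ( ( 4 - y ) - ( 4 - y ) ) ) == 16

Answer: ( x * ( ( 4 - y ) - ( 4 - y ) ) ) == 16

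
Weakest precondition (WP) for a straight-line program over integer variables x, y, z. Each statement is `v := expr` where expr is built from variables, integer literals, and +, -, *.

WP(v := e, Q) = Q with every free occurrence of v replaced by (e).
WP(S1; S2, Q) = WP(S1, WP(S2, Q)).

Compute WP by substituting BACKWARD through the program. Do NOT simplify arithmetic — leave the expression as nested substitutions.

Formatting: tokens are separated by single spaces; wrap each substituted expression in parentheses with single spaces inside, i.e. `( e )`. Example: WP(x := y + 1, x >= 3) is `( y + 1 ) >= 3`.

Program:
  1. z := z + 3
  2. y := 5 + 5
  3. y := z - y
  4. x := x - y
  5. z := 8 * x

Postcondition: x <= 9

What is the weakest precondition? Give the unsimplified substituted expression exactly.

post: x <= 9
stmt 5: z := 8 * x  -- replace 0 occurrence(s) of z with (8 * x)
  => x <= 9
stmt 4: x := x - y  -- replace 1 occurrence(s) of x with (x - y)
  => ( x - y ) <= 9
stmt 3: y := z - y  -- replace 1 occurrence(s) of y with (z - y)
  => ( x - ( z - y ) ) <= 9
stmt 2: y := 5 + 5  -- replace 1 occurrence(s) of y with (5 + 5)
  => ( x - ( z - ( 5 + 5 ) ) ) <= 9
stmt 1: z := z + 3  -- replace 1 occurrence(s) of z with (z + 3)
  => ( x - ( ( z + 3 ) - ( 5 + 5 ) ) ) <= 9

Answer: ( x - ( ( z + 3 ) - ( 5 + 5 ) ) ) <= 9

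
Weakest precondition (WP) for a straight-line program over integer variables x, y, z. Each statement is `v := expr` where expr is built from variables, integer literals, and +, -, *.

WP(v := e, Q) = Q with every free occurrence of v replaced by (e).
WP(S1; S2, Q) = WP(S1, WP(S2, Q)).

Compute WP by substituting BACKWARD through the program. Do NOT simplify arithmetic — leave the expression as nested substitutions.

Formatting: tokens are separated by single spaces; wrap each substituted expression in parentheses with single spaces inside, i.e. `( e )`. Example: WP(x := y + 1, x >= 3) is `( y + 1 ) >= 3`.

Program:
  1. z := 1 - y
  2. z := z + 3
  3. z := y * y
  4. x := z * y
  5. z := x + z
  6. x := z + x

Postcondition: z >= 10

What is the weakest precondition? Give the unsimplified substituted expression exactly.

Answer: ( ( ( y * y ) * y ) + ( y * y ) ) >= 10

Derivation:
post: z >= 10
stmt 6: x := z + x  -- replace 0 occurrence(s) of x with (z + x)
  => z >= 10
stmt 5: z := x + z  -- replace 1 occurrence(s) of z with (x + z)
  => ( x + z ) >= 10
stmt 4: x := z * y  -- replace 1 occurrence(s) of x with (z * y)
  => ( ( z * y ) + z ) >= 10
stmt 3: z := y * y  -- replace 2 occurrence(s) of z with (y * y)
  => ( ( ( y * y ) * y ) + ( y * y ) ) >= 10
stmt 2: z := z + 3  -- replace 0 occurrence(s) of z with (z + 3)
  => ( ( ( y * y ) * y ) + ( y * y ) ) >= 10
stmt 1: z := 1 - y  -- replace 0 occurrence(s) of z with (1 - y)
  => ( ( ( y * y ) * y ) + ( y * y ) ) >= 10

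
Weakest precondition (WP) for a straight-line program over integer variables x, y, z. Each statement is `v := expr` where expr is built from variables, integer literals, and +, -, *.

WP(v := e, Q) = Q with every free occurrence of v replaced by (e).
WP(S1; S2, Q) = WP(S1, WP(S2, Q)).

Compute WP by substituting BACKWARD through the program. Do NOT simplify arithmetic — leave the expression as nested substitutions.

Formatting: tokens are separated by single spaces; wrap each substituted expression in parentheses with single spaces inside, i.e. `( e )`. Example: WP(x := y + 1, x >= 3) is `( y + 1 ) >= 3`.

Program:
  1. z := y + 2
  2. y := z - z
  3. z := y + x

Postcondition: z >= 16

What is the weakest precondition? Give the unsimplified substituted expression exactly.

Answer: ( ( ( y + 2 ) - ( y + 2 ) ) + x ) >= 16

Derivation:
post: z >= 16
stmt 3: z := y + x  -- replace 1 occurrence(s) of z with (y + x)
  => ( y + x ) >= 16
stmt 2: y := z - z  -- replace 1 occurrence(s) of y with (z - z)
  => ( ( z - z ) + x ) >= 16
stmt 1: z := y + 2  -- replace 2 occurrence(s) of z with (y + 2)
  => ( ( ( y + 2 ) - ( y + 2 ) ) + x ) >= 16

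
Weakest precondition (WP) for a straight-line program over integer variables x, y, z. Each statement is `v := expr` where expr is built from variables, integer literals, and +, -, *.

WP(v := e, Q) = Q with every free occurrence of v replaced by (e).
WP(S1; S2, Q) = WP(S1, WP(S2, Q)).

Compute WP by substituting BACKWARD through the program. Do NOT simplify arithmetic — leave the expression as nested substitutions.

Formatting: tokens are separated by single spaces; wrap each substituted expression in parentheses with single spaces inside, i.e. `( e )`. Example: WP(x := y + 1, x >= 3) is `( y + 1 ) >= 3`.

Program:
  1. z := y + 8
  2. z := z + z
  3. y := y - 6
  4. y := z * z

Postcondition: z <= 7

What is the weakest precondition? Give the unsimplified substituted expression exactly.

Answer: ( ( y + 8 ) + ( y + 8 ) ) <= 7

Derivation:
post: z <= 7
stmt 4: y := z * z  -- replace 0 occurrence(s) of y with (z * z)
  => z <= 7
stmt 3: y := y - 6  -- replace 0 occurrence(s) of y with (y - 6)
  => z <= 7
stmt 2: z := z + z  -- replace 1 occurrence(s) of z with (z + z)
  => ( z + z ) <= 7
stmt 1: z := y + 8  -- replace 2 occurrence(s) of z with (y + 8)
  => ( ( y + 8 ) + ( y + 8 ) ) <= 7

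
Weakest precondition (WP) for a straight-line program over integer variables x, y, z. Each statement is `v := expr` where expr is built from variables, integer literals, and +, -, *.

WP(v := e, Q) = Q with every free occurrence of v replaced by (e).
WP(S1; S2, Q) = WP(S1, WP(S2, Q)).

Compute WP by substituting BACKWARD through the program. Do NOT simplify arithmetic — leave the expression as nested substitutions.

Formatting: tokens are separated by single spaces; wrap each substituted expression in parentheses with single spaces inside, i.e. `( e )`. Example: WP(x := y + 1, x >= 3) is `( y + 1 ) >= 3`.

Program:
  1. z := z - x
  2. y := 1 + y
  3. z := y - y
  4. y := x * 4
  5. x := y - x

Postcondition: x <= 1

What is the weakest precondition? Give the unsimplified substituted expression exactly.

Answer: ( ( x * 4 ) - x ) <= 1

Derivation:
post: x <= 1
stmt 5: x := y - x  -- replace 1 occurrence(s) of x with (y - x)
  => ( y - x ) <= 1
stmt 4: y := x * 4  -- replace 1 occurrence(s) of y with (x * 4)
  => ( ( x * 4 ) - x ) <= 1
stmt 3: z := y - y  -- replace 0 occurrence(s) of z with (y - y)
  => ( ( x * 4 ) - x ) <= 1
stmt 2: y := 1 + y  -- replace 0 occurrence(s) of y with (1 + y)
  => ( ( x * 4 ) - x ) <= 1
stmt 1: z := z - x  -- replace 0 occurrence(s) of z with (z - x)
  => ( ( x * 4 ) - x ) <= 1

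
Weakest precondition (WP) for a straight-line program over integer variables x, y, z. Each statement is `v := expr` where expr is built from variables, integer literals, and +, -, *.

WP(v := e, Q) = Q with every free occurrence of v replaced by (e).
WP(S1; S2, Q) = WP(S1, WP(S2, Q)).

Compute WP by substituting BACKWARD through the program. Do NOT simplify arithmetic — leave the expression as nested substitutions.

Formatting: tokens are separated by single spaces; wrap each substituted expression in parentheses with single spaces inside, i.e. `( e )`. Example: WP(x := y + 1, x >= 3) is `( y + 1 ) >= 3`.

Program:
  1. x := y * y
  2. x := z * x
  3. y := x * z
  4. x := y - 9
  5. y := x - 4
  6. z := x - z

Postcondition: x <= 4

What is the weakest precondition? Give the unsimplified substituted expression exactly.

post: x <= 4
stmt 6: z := x - z  -- replace 0 occurrence(s) of z with (x - z)
  => x <= 4
stmt 5: y := x - 4  -- replace 0 occurrence(s) of y with (x - 4)
  => x <= 4
stmt 4: x := y - 9  -- replace 1 occurrence(s) of x with (y - 9)
  => ( y - 9 ) <= 4
stmt 3: y := x * z  -- replace 1 occurrence(s) of y with (x * z)
  => ( ( x * z ) - 9 ) <= 4
stmt 2: x := z * x  -- replace 1 occurrence(s) of x with (z * x)
  => ( ( ( z * x ) * z ) - 9 ) <= 4
stmt 1: x := y * y  -- replace 1 occurrence(s) of x with (y * y)
  => ( ( ( z * ( y * y ) ) * z ) - 9 ) <= 4

Answer: ( ( ( z * ( y * y ) ) * z ) - 9 ) <= 4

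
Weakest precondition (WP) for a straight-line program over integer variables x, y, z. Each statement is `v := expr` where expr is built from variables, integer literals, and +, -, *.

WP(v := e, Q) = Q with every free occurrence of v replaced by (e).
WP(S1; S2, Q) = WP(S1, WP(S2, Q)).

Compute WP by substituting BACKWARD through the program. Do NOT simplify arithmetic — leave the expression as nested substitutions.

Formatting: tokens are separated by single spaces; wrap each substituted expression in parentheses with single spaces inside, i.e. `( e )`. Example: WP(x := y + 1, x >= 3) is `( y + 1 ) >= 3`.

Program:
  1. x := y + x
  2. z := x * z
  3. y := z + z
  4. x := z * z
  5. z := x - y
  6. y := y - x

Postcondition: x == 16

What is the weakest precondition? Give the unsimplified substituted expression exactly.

post: x == 16
stmt 6: y := y - x  -- replace 0 occurrence(s) of y with (y - x)
  => x == 16
stmt 5: z := x - y  -- replace 0 occurrence(s) of z with (x - y)
  => x == 16
stmt 4: x := z * z  -- replace 1 occurrence(s) of x with (z * z)
  => ( z * z ) == 16
stmt 3: y := z + z  -- replace 0 occurrence(s) of y with (z + z)
  => ( z * z ) == 16
stmt 2: z := x * z  -- replace 2 occurrence(s) of z with (x * z)
  => ( ( x * z ) * ( x * z ) ) == 16
stmt 1: x := y + x  -- replace 2 occurrence(s) of x with (y + x)
  => ( ( ( y + x ) * z ) * ( ( y + x ) * z ) ) == 16

Answer: ( ( ( y + x ) * z ) * ( ( y + x ) * z ) ) == 16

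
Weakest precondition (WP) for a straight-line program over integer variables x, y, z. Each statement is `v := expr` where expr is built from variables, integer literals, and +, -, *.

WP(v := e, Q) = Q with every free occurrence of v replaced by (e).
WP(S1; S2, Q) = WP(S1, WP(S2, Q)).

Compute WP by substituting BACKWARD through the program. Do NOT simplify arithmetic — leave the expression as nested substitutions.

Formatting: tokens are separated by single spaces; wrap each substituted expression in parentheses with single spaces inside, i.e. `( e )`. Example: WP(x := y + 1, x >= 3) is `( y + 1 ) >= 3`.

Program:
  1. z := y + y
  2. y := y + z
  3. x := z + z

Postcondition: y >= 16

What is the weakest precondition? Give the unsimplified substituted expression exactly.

Answer: ( y + ( y + y ) ) >= 16

Derivation:
post: y >= 16
stmt 3: x := z + z  -- replace 0 occurrence(s) of x with (z + z)
  => y >= 16
stmt 2: y := y + z  -- replace 1 occurrence(s) of y with (y + z)
  => ( y + z ) >= 16
stmt 1: z := y + y  -- replace 1 occurrence(s) of z with (y + y)
  => ( y + ( y + y ) ) >= 16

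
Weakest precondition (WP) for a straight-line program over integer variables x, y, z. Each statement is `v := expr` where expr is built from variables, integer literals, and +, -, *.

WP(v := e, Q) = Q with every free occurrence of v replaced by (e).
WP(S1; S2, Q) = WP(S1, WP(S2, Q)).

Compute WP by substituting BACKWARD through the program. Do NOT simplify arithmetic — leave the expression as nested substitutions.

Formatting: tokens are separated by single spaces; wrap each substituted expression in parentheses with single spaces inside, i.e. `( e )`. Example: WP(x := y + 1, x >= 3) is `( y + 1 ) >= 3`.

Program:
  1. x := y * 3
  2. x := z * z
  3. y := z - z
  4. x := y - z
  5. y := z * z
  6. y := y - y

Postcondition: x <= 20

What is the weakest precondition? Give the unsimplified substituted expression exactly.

Answer: ( ( z - z ) - z ) <= 20

Derivation:
post: x <= 20
stmt 6: y := y - y  -- replace 0 occurrence(s) of y with (y - y)
  => x <= 20
stmt 5: y := z * z  -- replace 0 occurrence(s) of y with (z * z)
  => x <= 20
stmt 4: x := y - z  -- replace 1 occurrence(s) of x with (y - z)
  => ( y - z ) <= 20
stmt 3: y := z - z  -- replace 1 occurrence(s) of y with (z - z)
  => ( ( z - z ) - z ) <= 20
stmt 2: x := z * z  -- replace 0 occurrence(s) of x with (z * z)
  => ( ( z - z ) - z ) <= 20
stmt 1: x := y * 3  -- replace 0 occurrence(s) of x with (y * 3)
  => ( ( z - z ) - z ) <= 20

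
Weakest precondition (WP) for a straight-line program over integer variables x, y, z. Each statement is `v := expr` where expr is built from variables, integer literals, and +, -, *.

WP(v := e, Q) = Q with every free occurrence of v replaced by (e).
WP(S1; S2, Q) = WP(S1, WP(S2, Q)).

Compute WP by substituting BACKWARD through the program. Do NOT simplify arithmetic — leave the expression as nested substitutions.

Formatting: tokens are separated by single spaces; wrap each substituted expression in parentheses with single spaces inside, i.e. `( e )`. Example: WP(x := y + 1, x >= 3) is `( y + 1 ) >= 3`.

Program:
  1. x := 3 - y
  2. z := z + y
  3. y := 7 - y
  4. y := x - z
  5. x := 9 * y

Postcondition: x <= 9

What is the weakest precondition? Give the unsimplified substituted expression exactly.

Answer: ( 9 * ( ( 3 - y ) - ( z + y ) ) ) <= 9

Derivation:
post: x <= 9
stmt 5: x := 9 * y  -- replace 1 occurrence(s) of x with (9 * y)
  => ( 9 * y ) <= 9
stmt 4: y := x - z  -- replace 1 occurrence(s) of y with (x - z)
  => ( 9 * ( x - z ) ) <= 9
stmt 3: y := 7 - y  -- replace 0 occurrence(s) of y with (7 - y)
  => ( 9 * ( x - z ) ) <= 9
stmt 2: z := z + y  -- replace 1 occurrence(s) of z with (z + y)
  => ( 9 * ( x - ( z + y ) ) ) <= 9
stmt 1: x := 3 - y  -- replace 1 occurrence(s) of x with (3 - y)
  => ( 9 * ( ( 3 - y ) - ( z + y ) ) ) <= 9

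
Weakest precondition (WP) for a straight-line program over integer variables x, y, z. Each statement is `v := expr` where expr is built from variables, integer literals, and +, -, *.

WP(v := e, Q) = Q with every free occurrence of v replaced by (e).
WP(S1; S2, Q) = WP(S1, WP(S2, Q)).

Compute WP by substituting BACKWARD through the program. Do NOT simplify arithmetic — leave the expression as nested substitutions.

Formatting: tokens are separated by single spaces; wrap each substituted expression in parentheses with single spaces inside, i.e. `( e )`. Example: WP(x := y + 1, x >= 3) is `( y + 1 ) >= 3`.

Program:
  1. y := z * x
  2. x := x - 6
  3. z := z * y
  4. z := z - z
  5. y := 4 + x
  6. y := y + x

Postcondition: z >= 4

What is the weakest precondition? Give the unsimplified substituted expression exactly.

Answer: ( ( z * ( z * x ) ) - ( z * ( z * x ) ) ) >= 4

Derivation:
post: z >= 4
stmt 6: y := y + x  -- replace 0 occurrence(s) of y with (y + x)
  => z >= 4
stmt 5: y := 4 + x  -- replace 0 occurrence(s) of y with (4 + x)
  => z >= 4
stmt 4: z := z - z  -- replace 1 occurrence(s) of z with (z - z)
  => ( z - z ) >= 4
stmt 3: z := z * y  -- replace 2 occurrence(s) of z with (z * y)
  => ( ( z * y ) - ( z * y ) ) >= 4
stmt 2: x := x - 6  -- replace 0 occurrence(s) of x with (x - 6)
  => ( ( z * y ) - ( z * y ) ) >= 4
stmt 1: y := z * x  -- replace 2 occurrence(s) of y with (z * x)
  => ( ( z * ( z * x ) ) - ( z * ( z * x ) ) ) >= 4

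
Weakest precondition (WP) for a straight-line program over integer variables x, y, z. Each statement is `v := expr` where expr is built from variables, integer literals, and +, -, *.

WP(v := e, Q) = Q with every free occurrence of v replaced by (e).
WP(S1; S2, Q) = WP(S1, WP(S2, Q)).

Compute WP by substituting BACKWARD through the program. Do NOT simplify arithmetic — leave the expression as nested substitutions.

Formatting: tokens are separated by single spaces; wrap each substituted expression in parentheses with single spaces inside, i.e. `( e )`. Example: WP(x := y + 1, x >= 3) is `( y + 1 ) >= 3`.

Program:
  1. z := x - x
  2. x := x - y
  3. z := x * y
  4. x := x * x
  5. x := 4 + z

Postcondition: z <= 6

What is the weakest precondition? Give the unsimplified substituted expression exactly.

Answer: ( ( x - y ) * y ) <= 6

Derivation:
post: z <= 6
stmt 5: x := 4 + z  -- replace 0 occurrence(s) of x with (4 + z)
  => z <= 6
stmt 4: x := x * x  -- replace 0 occurrence(s) of x with (x * x)
  => z <= 6
stmt 3: z := x * y  -- replace 1 occurrence(s) of z with (x * y)
  => ( x * y ) <= 6
stmt 2: x := x - y  -- replace 1 occurrence(s) of x with (x - y)
  => ( ( x - y ) * y ) <= 6
stmt 1: z := x - x  -- replace 0 occurrence(s) of z with (x - x)
  => ( ( x - y ) * y ) <= 6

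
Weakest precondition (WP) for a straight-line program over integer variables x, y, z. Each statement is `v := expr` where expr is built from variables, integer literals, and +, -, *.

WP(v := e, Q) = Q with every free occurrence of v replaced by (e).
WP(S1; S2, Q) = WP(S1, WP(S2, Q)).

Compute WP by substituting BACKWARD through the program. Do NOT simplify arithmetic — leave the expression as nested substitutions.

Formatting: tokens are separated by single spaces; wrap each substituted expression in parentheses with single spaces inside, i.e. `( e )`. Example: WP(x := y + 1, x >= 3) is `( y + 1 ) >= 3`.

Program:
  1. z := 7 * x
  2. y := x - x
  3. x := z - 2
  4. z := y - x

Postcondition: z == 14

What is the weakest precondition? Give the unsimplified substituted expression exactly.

Answer: ( ( x - x ) - ( ( 7 * x ) - 2 ) ) == 14

Derivation:
post: z == 14
stmt 4: z := y - x  -- replace 1 occurrence(s) of z with (y - x)
  => ( y - x ) == 14
stmt 3: x := z - 2  -- replace 1 occurrence(s) of x with (z - 2)
  => ( y - ( z - 2 ) ) == 14
stmt 2: y := x - x  -- replace 1 occurrence(s) of y with (x - x)
  => ( ( x - x ) - ( z - 2 ) ) == 14
stmt 1: z := 7 * x  -- replace 1 occurrence(s) of z with (7 * x)
  => ( ( x - x ) - ( ( 7 * x ) - 2 ) ) == 14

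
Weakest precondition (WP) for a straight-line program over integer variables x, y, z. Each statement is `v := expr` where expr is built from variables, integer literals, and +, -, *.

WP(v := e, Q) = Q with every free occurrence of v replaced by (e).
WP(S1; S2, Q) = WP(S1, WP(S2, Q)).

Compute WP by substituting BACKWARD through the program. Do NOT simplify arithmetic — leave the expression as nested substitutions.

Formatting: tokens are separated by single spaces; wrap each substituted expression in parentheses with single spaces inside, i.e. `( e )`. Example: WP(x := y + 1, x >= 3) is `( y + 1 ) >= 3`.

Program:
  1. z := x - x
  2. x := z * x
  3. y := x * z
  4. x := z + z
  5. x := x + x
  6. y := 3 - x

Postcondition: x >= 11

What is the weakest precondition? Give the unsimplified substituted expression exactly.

post: x >= 11
stmt 6: y := 3 - x  -- replace 0 occurrence(s) of y with (3 - x)
  => x >= 11
stmt 5: x := x + x  -- replace 1 occurrence(s) of x with (x + x)
  => ( x + x ) >= 11
stmt 4: x := z + z  -- replace 2 occurrence(s) of x with (z + z)
  => ( ( z + z ) + ( z + z ) ) >= 11
stmt 3: y := x * z  -- replace 0 occurrence(s) of y with (x * z)
  => ( ( z + z ) + ( z + z ) ) >= 11
stmt 2: x := z * x  -- replace 0 occurrence(s) of x with (z * x)
  => ( ( z + z ) + ( z + z ) ) >= 11
stmt 1: z := x - x  -- replace 4 occurrence(s) of z with (x - x)
  => ( ( ( x - x ) + ( x - x ) ) + ( ( x - x ) + ( x - x ) ) ) >= 11

Answer: ( ( ( x - x ) + ( x - x ) ) + ( ( x - x ) + ( x - x ) ) ) >= 11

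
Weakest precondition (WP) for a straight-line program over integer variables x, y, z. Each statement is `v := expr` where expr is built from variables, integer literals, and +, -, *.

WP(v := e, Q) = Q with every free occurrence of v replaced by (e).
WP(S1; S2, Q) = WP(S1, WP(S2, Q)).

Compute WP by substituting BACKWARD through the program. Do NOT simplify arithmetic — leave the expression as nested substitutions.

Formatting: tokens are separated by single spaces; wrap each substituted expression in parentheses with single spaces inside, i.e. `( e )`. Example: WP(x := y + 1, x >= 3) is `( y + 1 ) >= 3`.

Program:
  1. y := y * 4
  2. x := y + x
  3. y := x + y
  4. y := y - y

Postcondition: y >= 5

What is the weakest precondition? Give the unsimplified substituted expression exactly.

Answer: ( ( ( ( y * 4 ) + x ) + ( y * 4 ) ) - ( ( ( y * 4 ) + x ) + ( y * 4 ) ) ) >= 5

Derivation:
post: y >= 5
stmt 4: y := y - y  -- replace 1 occurrence(s) of y with (y - y)
  => ( y - y ) >= 5
stmt 3: y := x + y  -- replace 2 occurrence(s) of y with (x + y)
  => ( ( x + y ) - ( x + y ) ) >= 5
stmt 2: x := y + x  -- replace 2 occurrence(s) of x with (y + x)
  => ( ( ( y + x ) + y ) - ( ( y + x ) + y ) ) >= 5
stmt 1: y := y * 4  -- replace 4 occurrence(s) of y with (y * 4)
  => ( ( ( ( y * 4 ) + x ) + ( y * 4 ) ) - ( ( ( y * 4 ) + x ) + ( y * 4 ) ) ) >= 5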